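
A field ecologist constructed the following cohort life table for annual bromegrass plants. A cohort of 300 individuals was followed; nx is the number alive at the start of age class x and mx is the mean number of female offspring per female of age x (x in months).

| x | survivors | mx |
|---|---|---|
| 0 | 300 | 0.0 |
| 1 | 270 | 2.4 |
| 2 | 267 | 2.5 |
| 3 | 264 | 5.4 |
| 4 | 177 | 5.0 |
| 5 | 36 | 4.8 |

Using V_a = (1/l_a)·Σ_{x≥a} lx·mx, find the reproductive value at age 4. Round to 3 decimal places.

lx = nx/n0 = nx/300: 1, 0.9, 0.89, 0.88, 0.59, 0.12
lx·mx for x ≥ 4: 2.95, 0.576 → sum = 3.526
V_4 = 3.526 / l_4 = 3.526 / 0.59 = 5.976271… → 5.976

5.976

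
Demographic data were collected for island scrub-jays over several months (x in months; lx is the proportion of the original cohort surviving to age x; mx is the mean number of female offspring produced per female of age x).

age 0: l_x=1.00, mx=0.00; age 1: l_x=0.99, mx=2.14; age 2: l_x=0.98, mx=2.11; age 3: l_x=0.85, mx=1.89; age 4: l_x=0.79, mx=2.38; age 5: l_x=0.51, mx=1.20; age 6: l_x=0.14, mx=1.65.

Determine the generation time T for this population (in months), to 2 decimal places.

2.71

lx·mx: 0, 2.1186, 2.0678, 1.6065, 1.8802, 0.612, 0.231 → R0 = 8.5161
x·lx·mx: 0, 2.1186, 4.1356, 4.8195, 7.5208, 3.06, 1.386 → Σ = 23.0405
T = 23.0405 / 8.5161 = 2.705522… → 2.71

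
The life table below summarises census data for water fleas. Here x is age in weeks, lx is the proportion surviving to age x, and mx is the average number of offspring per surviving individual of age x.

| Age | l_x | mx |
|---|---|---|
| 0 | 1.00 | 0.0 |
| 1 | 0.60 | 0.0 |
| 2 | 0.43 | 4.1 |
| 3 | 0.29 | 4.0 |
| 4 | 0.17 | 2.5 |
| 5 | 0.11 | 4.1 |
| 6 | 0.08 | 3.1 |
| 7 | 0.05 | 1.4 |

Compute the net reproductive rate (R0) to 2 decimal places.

lx·mx by age: 0, 0, 1.763, 1.16, 0.425, 0.451, 0.248, 0.07
R0 = Σ lx·mx = 4.117 → 4.12

4.12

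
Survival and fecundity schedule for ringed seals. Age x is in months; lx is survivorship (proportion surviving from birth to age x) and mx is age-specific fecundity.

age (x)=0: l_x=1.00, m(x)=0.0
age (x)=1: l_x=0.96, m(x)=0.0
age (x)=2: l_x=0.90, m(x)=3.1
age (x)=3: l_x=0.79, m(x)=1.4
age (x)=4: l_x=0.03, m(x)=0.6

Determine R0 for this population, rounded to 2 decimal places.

3.91

lx·mx by age: 0, 0, 2.79, 1.106, 0.018
R0 = Σ lx·mx = 3.914 → 3.91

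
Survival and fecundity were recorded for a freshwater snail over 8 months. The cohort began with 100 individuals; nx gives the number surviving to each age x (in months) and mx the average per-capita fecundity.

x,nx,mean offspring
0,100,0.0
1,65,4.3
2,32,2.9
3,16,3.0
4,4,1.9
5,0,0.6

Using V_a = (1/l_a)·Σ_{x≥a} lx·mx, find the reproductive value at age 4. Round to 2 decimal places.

1.90

lx = nx/n0 = nx/100: 1, 0.65, 0.32, 0.16, 0.04, 0
lx·mx for x ≥ 4: 0.076, 0 → sum = 0.076
V_4 = 0.076 / l_4 = 0.076 / 0.04 = 1.9 → 1.90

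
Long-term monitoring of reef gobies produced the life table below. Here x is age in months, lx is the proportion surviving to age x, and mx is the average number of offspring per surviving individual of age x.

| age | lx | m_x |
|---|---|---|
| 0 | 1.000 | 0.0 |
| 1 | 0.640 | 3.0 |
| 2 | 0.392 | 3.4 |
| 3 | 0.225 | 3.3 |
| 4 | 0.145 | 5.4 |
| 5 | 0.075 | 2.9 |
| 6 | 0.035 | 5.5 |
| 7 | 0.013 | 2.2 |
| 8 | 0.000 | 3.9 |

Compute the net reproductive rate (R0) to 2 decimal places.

5.22

lx·mx by age: 0, 1.92, 1.3328, 0.7425, 0.783, 0.2175, 0.1925, 0.0286, 0
R0 = Σ lx·mx = 5.2169 → 5.22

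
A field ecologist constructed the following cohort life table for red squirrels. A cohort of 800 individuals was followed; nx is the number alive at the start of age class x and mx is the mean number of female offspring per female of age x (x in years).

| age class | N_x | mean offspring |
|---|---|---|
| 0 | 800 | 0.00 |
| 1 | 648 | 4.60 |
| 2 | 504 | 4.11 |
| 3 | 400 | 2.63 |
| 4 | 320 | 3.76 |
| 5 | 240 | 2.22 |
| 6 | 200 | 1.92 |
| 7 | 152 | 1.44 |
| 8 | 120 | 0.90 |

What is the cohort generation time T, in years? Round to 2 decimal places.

lx = nx/n0 = nx/800: 1, 0.81, 0.63, 0.5, 0.4, 0.3, 0.25, 0.19, 0.15
lx·mx: 0, 3.726, 2.5893, 1.315, 1.504, 0.666, 0.48, 0.2736, 0.135 → R0 = 10.6889
x·lx·mx: 0, 3.726, 5.1786, 3.945, 6.016, 3.33, 2.88, 1.9152, 1.08 → Σ = 28.0708
T = 28.0708 / 10.6889 = 2.626164… → 2.63

2.63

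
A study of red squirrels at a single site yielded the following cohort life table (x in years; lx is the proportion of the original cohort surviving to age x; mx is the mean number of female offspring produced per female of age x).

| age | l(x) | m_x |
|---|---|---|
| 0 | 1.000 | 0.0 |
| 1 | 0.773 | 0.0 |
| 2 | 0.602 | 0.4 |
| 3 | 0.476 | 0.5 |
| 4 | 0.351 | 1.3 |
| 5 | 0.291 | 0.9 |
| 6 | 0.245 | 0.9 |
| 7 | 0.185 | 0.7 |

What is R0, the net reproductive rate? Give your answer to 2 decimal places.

1.55

lx·mx by age: 0, 0, 0.2408, 0.238, 0.4563, 0.2619, 0.2205, 0.1295
R0 = Σ lx·mx = 1.547 → 1.55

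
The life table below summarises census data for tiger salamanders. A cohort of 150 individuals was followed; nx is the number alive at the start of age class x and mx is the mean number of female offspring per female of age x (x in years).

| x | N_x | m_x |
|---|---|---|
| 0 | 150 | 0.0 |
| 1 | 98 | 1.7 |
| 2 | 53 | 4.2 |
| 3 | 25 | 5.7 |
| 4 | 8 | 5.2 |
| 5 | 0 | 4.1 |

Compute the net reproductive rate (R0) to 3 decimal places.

3.822

lx = nx/n0 = nx/150: 1, 0.65333…, 0.35333…, 0.16667…, 0.05333…, 0
lx·mx by age: 0, 1.110667…, 1.484…, 0.95…, 0.277333…, 0
R0 = Σ lx·mx = 3.822… → 3.822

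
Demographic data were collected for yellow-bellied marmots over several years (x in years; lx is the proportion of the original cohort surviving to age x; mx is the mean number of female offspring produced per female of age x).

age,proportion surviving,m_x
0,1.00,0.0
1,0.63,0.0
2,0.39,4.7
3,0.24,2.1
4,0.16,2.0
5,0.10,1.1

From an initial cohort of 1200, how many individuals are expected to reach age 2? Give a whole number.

468

Expected survivors = N0 · l_2 = 1200 × 0.39 = 468 → 468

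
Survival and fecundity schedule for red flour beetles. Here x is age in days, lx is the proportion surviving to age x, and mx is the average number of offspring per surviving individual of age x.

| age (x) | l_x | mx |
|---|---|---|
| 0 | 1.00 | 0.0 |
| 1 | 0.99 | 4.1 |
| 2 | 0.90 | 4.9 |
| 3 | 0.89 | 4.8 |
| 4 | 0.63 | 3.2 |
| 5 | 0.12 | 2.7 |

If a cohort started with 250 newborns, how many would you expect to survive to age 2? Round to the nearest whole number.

225

Expected survivors = N0 · l_2 = 250 × 0.90 = 225 → 225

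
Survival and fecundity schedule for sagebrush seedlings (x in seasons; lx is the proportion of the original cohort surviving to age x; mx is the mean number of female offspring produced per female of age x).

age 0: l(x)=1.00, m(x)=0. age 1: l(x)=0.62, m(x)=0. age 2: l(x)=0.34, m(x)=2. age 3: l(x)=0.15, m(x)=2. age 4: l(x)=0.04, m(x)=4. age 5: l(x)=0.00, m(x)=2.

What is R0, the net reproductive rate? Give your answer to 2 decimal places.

lx·mx by age: 0, 0, 0.68, 0.3, 0.16, 0
R0 = Σ lx·mx = 1.14 → 1.14

1.14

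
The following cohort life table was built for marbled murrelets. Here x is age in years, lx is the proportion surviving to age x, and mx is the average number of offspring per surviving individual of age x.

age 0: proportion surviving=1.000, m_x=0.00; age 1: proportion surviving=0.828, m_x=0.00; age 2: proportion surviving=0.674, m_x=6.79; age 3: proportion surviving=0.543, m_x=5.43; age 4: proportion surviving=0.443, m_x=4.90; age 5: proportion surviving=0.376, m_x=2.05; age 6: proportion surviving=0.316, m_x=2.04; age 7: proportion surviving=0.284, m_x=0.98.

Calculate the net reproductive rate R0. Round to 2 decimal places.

lx·mx by age: 0, 0, 4.57646, 2.94849, 2.1707, 0.7708, 0.64464, 0.27832
R0 = Σ lx·mx = 11.38941 → 11.39

11.39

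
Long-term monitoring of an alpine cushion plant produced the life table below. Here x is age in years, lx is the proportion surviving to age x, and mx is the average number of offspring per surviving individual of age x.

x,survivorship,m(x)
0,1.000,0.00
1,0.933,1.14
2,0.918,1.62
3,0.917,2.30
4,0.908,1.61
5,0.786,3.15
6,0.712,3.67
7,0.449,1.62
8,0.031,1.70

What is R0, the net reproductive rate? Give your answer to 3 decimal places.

11.991

lx·mx by age: 0, 1.06362, 1.48716, 2.1091, 1.46188, 2.4759, 2.61304, 0.72738, 0.0527
R0 = Σ lx·mx = 11.99078 → 11.991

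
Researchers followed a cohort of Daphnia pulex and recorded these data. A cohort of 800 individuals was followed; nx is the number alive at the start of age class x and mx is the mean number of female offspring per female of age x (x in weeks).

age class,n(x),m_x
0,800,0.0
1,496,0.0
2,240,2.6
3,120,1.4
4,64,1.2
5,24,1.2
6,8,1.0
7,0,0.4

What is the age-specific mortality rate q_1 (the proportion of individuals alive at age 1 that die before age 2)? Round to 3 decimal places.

0.516

lx = nx/n0 = nx/800: 1, 0.62, 0.3, 0.15, 0.08, 0.03, 0.01, 0
q_1 = (l_1 − l_2) / l_1 = (0.62 − 0.3) / 0.62
     = 0.32 / 0.62 = 0.516129… → 0.516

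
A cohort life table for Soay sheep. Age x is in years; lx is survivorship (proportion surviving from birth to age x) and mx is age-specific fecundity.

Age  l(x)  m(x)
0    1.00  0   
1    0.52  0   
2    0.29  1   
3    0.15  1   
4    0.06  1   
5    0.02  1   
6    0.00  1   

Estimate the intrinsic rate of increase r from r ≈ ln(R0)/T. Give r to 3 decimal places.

-0.248

R0 = Σ lx·mx = 0 + 0 + 0.29 + 0.15 + 0.06 + 0.02 + 0 = 0.52
Σ x·lx·mx = 1.37; T = 1.37/0.52 = 2.63462…
r ≈ ln(R0)/T = ln(0.52)/2.63462… = -0.24821… → -0.248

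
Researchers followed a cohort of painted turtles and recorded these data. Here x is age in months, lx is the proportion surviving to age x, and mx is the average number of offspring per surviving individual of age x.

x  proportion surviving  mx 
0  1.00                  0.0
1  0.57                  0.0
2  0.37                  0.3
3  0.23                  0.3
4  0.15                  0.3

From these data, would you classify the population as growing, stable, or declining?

declining

R0 = Σ lx·mx = 0 + 0 + 0.111 + 0.069 + 0.045 = 0.225
R0 < 1, so the population is declining.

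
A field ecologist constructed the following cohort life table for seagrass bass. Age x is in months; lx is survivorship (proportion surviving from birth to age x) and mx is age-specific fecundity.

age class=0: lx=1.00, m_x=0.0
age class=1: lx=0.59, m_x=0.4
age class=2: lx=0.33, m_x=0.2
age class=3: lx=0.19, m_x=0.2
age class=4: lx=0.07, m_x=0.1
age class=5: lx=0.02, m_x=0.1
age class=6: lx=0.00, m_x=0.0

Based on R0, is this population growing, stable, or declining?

R0 = Σ lx·mx = 0 + 0.236 + 0.066 + 0.038 + 0.007 + 0.002 + 0 = 0.349
R0 < 1, so the population is declining.

declining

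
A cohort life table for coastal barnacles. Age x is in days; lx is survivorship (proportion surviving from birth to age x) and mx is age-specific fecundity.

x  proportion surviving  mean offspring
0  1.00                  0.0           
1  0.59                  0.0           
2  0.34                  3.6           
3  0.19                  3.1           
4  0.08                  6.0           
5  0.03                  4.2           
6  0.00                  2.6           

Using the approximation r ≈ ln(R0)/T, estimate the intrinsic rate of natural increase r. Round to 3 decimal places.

0.316

R0 = Σ lx·mx = 0 + 0 + 1.224 + 0.589 + 0.48 + 0.126 + 0 = 2.419
Σ x·lx·mx = 6.765; T = 6.765/2.419 = 2.79661…
r ≈ ln(R0)/T = ln(2.419)/2.79661… = 0.31587… → 0.316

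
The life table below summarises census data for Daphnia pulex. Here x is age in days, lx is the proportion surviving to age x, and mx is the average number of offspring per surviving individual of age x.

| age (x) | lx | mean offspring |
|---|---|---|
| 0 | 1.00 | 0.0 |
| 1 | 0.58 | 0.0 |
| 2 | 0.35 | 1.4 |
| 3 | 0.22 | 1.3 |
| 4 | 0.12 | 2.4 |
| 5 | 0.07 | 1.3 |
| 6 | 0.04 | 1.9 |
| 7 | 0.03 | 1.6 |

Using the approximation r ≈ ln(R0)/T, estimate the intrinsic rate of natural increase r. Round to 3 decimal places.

R0 = Σ lx·mx = 0 + 0 + 0.49 + 0.286 + 0.288 + 0.091 + 0.076 + 0.048 = 1.279
Σ x·lx·mx = 4.237; T = 4.237/1.279 = 3.31274…
r ≈ ln(R0)/T = ln(1.279)/3.31274… = 0.07428… → 0.074

0.074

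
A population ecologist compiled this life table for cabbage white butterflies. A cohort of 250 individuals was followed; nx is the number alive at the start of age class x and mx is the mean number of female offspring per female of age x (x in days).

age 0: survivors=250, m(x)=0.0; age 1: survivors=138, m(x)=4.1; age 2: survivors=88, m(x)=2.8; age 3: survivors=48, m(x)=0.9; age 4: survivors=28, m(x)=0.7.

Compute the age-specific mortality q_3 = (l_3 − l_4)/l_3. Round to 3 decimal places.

lx = nx/n0 = nx/250: 1, 0.552, 0.352, 0.192, 0.112
q_3 = (l_3 − l_4) / l_3 = (0.192 − 0.112) / 0.192
     = 0.08 / 0.192 = 0.416667… → 0.417

0.417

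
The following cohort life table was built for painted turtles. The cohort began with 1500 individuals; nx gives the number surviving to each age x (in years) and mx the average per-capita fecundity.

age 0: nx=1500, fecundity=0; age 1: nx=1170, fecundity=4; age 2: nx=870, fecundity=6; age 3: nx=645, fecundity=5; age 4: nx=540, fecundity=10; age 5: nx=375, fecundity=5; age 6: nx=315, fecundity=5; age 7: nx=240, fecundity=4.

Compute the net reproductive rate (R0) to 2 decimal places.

lx = nx/n0 = nx/1500: 1, 0.78, 0.58, 0.43, 0.36, 0.25, 0.21, 0.16
lx·mx by age: 0, 3.12, 3.48, 2.15, 3.6, 1.25, 1.05, 0.64
R0 = Σ lx·mx = 15.29 → 15.29

15.29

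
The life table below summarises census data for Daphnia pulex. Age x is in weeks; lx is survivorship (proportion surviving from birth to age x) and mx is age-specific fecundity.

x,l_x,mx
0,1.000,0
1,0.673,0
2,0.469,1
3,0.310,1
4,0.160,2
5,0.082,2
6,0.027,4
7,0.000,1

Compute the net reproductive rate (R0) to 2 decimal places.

lx·mx by age: 0, 0, 0.469, 0.31, 0.32, 0.164, 0.108, 0
R0 = Σ lx·mx = 1.371 → 1.37

1.37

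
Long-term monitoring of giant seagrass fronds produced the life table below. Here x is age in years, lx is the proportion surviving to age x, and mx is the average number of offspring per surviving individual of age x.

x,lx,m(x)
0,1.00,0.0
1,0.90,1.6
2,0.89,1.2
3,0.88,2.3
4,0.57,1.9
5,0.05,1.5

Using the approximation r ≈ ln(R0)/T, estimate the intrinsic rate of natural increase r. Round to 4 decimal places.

0.6892

R0 = Σ lx·mx = 0 + 1.44 + 1.068 + 2.024 + 1.083 + 0.075 = 5.69
Σ x·lx·mx = 14.355; T = 14.355/5.69 = 2.52285…
r ≈ ln(R0)/T = ln(5.69)/2.52285… = 0.689186… → 0.6892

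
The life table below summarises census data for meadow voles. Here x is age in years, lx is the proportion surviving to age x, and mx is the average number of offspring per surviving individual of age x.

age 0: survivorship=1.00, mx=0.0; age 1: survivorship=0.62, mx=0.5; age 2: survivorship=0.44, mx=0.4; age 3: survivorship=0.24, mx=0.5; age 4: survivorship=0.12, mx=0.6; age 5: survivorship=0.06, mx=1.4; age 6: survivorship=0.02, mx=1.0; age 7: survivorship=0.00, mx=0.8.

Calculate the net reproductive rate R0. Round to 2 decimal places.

lx·mx by age: 0, 0.31, 0.176, 0.12, 0.072, 0.084, 0.02, 0
R0 = Σ lx·mx = 0.782 → 0.78

0.78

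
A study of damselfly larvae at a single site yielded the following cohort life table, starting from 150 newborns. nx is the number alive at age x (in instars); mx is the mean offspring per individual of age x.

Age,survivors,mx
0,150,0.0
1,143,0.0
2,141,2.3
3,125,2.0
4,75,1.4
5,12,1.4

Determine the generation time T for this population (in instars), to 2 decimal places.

lx = nx/n0 = nx/150: 1, 0.95333…, 0.94, 0.83333…, 0.5, 0.08
lx·mx: 0, 0, 2.162, 1.666667…, 0.7, 0.112 → R0 = 4.640667…
x·lx·mx: 0, 0, 4.324, 5…, 2.8, 0.56 → Σ = 12.684…
T = 12.684… / 4.640667… = 2.733228… → 2.73

2.73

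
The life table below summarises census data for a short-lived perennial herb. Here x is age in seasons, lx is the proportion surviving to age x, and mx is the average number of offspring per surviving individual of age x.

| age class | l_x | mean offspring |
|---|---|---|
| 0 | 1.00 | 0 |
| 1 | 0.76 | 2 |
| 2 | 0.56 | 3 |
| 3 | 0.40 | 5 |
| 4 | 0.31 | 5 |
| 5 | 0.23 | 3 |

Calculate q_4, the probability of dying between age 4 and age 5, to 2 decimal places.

q_4 = (l_4 − l_5) / l_4 = (0.31 − 0.23) / 0.31
     = 0.08 / 0.31 = 0.258065… → 0.26

0.26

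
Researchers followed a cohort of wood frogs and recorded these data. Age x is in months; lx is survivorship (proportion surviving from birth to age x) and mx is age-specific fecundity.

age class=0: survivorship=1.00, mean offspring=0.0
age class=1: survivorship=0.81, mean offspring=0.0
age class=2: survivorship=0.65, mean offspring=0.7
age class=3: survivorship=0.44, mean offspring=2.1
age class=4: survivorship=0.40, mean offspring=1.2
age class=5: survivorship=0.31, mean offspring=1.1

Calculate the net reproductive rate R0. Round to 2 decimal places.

2.20

lx·mx by age: 0, 0, 0.455, 0.924, 0.48, 0.341
R0 = Σ lx·mx = 2.2 → 2.20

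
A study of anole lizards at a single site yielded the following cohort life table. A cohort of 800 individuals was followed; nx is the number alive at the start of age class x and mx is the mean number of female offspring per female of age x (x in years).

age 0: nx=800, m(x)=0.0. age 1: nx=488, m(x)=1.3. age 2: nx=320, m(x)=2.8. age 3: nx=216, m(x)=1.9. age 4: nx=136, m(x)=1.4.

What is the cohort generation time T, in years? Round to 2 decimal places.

2.07

lx = nx/n0 = nx/800: 1, 0.61, 0.4, 0.27, 0.17
lx·mx: 0, 0.793, 1.12, 0.513, 0.238 → R0 = 2.664
x·lx·mx: 0, 0.793, 2.24, 1.539, 0.952 → Σ = 5.524
T = 5.524 / 2.664 = 2.073574… → 2.07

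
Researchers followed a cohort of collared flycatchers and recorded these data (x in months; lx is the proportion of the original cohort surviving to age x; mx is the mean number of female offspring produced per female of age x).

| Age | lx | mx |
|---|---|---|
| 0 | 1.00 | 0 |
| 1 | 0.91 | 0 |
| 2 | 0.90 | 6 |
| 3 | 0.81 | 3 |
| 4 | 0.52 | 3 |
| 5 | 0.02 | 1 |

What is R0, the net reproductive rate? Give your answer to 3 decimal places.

lx·mx by age: 0, 0, 5.4, 2.43, 1.56, 0.02
R0 = Σ lx·mx = 9.41 → 9.410

9.410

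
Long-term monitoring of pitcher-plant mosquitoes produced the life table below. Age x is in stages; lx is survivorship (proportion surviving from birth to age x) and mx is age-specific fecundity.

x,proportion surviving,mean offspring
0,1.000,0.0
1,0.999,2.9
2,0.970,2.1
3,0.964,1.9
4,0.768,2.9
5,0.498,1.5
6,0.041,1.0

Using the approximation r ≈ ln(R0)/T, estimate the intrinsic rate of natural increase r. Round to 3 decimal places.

R0 = Σ lx·mx = 0 + 2.8971 + 2.037 + 1.8316 + 2.2272 + 0.747 + 0.041 = 9.7809
Σ x·lx·mx = 25.3557; T = 25.3557/9.7809 = 2.59237…
r ≈ ln(R0)/T = ln(9.7809)/2.59237… = 0.87967… → 0.880

0.880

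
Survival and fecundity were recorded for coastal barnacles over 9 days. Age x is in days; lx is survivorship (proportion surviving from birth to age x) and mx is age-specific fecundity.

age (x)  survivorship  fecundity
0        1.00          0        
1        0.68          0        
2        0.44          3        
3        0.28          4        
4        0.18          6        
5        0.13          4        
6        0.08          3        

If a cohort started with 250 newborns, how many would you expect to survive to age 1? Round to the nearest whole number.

Expected survivors = N0 · l_1 = 250 × 0.68 = 170 → 170

170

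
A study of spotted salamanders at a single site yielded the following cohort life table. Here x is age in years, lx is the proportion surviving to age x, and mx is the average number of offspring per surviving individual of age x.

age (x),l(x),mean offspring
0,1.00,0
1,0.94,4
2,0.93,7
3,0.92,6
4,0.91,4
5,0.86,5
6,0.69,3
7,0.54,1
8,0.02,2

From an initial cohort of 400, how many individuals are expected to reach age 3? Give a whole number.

Expected survivors = N0 · l_3 = 400 × 0.92 = 368 → 368

368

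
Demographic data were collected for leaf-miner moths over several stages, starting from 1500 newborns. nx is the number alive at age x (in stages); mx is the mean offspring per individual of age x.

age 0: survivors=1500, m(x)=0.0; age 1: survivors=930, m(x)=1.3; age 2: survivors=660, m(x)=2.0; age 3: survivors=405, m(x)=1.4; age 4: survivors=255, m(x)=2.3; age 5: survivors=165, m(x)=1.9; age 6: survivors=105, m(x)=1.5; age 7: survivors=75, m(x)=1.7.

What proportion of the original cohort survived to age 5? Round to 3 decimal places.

l_5 = n_5/n_0 = 165/1500 = 0.11 → 0.110

0.110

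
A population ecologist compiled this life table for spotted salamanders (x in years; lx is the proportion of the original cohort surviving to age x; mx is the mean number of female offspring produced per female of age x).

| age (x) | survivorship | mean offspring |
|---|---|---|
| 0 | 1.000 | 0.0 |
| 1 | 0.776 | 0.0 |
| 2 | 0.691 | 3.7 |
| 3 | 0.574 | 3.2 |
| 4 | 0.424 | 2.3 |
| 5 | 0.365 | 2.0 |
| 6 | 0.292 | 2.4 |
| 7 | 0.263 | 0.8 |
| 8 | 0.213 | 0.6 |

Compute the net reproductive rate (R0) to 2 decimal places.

7.14

lx·mx by age: 0, 0, 2.5567, 1.8368, 0.9752, 0.73, 0.7008, 0.2104, 0.1278
R0 = Σ lx·mx = 7.1377 → 7.14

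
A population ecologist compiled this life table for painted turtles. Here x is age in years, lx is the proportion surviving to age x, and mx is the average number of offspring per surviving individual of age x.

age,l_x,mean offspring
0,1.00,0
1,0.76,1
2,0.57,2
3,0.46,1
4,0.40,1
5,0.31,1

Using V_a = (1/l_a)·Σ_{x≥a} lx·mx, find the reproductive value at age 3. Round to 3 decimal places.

2.543

lx·mx for x ≥ 3: 0.46, 0.4, 0.31 → sum = 1.17
V_3 = 1.17 / l_3 = 1.17 / 0.46 = 2.543478… → 2.543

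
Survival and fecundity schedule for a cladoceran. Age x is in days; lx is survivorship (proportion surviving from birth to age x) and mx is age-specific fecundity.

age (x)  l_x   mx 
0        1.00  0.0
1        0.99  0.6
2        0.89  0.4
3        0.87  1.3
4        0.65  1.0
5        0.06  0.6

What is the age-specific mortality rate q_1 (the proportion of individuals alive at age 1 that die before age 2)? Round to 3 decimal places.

0.101

q_1 = (l_1 − l_2) / l_1 = (0.99 − 0.89) / 0.99
     = 0.1 / 0.99 = 0.10101… → 0.101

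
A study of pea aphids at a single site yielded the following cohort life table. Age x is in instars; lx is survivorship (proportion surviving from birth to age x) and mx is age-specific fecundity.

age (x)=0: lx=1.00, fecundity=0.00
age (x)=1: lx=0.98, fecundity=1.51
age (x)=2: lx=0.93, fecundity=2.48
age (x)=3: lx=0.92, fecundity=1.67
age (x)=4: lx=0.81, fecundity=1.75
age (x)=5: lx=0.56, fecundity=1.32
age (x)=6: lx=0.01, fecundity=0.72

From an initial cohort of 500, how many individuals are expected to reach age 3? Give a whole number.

Expected survivors = N0 · l_3 = 500 × 0.92 = 460 → 460

460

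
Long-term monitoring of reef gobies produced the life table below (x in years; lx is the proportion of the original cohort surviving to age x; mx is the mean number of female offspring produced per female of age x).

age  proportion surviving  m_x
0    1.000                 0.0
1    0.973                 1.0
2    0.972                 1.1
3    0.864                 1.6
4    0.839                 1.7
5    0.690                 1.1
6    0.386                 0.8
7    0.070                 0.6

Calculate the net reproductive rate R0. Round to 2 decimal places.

lx·mx by age: 0, 0.973, 1.0692, 1.3824, 1.4263, 0.759, 0.3088, 0.042
R0 = Σ lx·mx = 5.9607 → 5.96

5.96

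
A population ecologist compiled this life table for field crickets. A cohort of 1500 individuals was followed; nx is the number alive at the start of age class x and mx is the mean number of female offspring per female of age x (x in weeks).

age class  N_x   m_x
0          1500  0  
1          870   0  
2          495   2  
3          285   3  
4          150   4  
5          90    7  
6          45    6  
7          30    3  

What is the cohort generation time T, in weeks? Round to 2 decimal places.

lx = nx/n0 = nx/1500: 1, 0.58, 0.33, 0.19, 0.1, 0.06, 0.03, 0.02
lx·mx: 0, 0, 0.66, 0.57, 0.4, 0.42, 0.18, 0.06 → R0 = 2.29
x·lx·mx: 0, 0, 1.32, 1.71, 1.6, 2.1, 1.08, 0.42 → Σ = 8.23
T = 8.23 / 2.29 = 3.593886… → 3.59

3.59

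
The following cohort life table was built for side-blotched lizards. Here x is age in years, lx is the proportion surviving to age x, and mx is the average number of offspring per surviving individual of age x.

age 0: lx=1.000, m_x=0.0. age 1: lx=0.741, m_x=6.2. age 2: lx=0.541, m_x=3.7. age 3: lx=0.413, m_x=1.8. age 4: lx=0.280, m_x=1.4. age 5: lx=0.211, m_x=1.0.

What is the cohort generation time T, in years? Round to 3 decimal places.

lx·mx: 0, 4.5942, 2.0017, 0.7434, 0.392, 0.211 → R0 = 7.9423
x·lx·mx: 0, 4.5942, 4.0034, 2.2302, 1.568, 1.055 → Σ = 13.4508
T = 13.4508 / 7.9423 = 1.693565… → 1.694

1.694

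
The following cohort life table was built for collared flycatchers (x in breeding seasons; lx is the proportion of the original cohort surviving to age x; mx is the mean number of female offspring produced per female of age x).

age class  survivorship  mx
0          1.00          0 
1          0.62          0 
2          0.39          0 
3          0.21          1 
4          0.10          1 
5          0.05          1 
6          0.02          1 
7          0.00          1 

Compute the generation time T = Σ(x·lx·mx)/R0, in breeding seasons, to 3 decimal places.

3.684

lx·mx: 0, 0, 0, 0.21, 0.1, 0.05, 0.02, 0 → R0 = 0.38
x·lx·mx: 0, 0, 0, 0.63, 0.4, 0.25, 0.12, 0 → Σ = 1.4
T = 1.4 / 0.38 = 3.684211… → 3.684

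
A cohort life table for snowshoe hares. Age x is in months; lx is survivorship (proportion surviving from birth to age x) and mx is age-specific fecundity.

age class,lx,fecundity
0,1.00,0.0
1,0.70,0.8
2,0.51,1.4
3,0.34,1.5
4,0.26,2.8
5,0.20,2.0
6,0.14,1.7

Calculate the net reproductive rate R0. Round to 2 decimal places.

lx·mx by age: 0, 0.56, 0.714, 0.51, 0.728, 0.4, 0.238
R0 = Σ lx·mx = 3.15 → 3.15

3.15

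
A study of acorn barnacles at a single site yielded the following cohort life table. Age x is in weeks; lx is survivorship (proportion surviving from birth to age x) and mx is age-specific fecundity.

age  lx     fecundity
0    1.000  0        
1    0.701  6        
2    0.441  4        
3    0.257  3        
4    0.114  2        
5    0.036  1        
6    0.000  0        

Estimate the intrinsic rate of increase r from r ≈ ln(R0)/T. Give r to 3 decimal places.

1.224

R0 = Σ lx·mx = 0 + 4.206 + 1.764 + 0.771 + 0.228 + 0.036 + 0 = 7.005
Σ x·lx·mx = 11.139; T = 11.139/7.005 = 1.59015…
r ≈ ln(R0)/T = ln(7.005)/1.59015… = 1.22418… → 1.224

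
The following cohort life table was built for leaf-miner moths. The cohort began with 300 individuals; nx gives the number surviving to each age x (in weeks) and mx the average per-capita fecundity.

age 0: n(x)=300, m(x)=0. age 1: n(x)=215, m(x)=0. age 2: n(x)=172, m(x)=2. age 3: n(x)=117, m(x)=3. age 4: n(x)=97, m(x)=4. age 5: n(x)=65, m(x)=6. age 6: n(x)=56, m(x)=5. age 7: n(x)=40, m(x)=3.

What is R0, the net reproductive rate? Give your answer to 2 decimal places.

6.24

lx = nx/n0 = nx/300: 1, 0.71667…, 0.57333…, 0.39, 0.32333…, 0.21667…, 0.18667…, 0.13333…
lx·mx by age: 0, 0, 1.146667…, 1.17, 1.293333…, 1.3…, 0.933333…, 0.4…
R0 = Σ lx·mx = 6.243333… → 6.24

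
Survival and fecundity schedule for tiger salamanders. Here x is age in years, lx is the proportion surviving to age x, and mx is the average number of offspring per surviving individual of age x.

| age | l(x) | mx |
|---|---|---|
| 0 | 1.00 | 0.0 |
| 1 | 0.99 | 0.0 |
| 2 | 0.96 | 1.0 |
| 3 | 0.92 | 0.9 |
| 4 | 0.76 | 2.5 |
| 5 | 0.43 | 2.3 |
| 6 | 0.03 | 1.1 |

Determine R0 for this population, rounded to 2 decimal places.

4.71

lx·mx by age: 0, 0, 0.96, 0.828, 1.9, 0.989, 0.033
R0 = Σ lx·mx = 4.71 → 4.71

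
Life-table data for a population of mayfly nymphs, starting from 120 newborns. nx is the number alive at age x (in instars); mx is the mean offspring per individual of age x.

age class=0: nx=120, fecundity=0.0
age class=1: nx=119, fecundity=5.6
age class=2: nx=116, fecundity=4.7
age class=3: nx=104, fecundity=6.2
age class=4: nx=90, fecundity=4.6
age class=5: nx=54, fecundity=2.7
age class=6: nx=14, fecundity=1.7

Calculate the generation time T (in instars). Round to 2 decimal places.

2.55

lx = nx/n0 = nx/120: 1, 0.99167…, 0.96667…, 0.86667…, 0.75, 0.45, 0.11667…
lx·mx: 0, 5.553333…, 4.543333…, 5.373333…, 3.45, 1.215, 0.198333… → R0 = 20.333333…
x·lx·mx: 0, 5.553333…, 9.086667…, 16.12…, 13.8, 6.075, 1.19… → Σ = 51.825…
T = 51.825… / 20.333333… = 2.54877… → 2.55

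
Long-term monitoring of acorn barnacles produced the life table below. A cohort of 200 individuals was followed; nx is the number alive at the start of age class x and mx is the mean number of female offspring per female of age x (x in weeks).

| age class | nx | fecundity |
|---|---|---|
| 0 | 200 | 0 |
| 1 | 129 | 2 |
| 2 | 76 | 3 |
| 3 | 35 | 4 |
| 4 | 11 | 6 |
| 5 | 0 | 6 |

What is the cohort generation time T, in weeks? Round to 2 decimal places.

lx = nx/n0 = nx/200: 1, 0.645, 0.38, 0.175, 0.055, 0
lx·mx: 0, 1.29, 1.14, 0.7, 0.33, 0 → R0 = 3.46
x·lx·mx: 0, 1.29, 2.28, 2.1, 1.32, 0 → Σ = 6.99
T = 6.99 / 3.46 = 2.020231… → 2.02

2.02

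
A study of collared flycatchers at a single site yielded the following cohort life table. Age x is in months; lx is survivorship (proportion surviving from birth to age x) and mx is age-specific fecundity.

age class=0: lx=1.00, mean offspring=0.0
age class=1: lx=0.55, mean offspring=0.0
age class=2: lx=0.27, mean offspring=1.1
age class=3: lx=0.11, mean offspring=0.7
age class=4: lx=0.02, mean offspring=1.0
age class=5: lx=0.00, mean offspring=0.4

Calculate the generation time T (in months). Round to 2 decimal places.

2.30

lx·mx: 0, 0, 0.297, 0.077, 0.02, 0 → R0 = 0.394
x·lx·mx: 0, 0, 0.594, 0.231, 0.08, 0 → Σ = 0.905
T = 0.905 / 0.394 = 2.296954… → 2.30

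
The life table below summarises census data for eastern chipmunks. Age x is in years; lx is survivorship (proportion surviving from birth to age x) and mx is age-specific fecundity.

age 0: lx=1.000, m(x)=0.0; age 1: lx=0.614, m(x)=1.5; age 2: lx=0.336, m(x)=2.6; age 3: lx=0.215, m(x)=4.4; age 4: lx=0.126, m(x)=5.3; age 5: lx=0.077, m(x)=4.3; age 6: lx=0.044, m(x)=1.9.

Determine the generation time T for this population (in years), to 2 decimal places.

lx·mx: 0, 0.921, 0.8736, 0.946, 0.6678, 0.3311, 0.0836 → R0 = 3.8231
x·lx·mx: 0, 0.921, 1.7472, 2.838, 2.6712, 1.6555, 0.5016 → Σ = 10.3345
T = 10.3345 / 3.8231 = 2.703173… → 2.70

2.70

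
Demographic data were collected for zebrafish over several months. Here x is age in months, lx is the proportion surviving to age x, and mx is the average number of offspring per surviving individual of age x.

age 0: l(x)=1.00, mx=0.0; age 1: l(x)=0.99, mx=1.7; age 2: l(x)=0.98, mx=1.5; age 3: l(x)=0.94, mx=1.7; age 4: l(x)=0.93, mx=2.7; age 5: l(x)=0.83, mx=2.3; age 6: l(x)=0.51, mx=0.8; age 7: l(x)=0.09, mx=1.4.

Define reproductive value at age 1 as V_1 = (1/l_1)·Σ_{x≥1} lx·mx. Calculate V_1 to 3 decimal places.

9.803

lx·mx for x ≥ 1: 1.683, 1.47, 1.598, 2.511, 1.909, 0.408, 0.126 → sum = 9.705
V_1 = 9.705 / l_1 = 9.705 / 0.99 = 9.80303… → 9.803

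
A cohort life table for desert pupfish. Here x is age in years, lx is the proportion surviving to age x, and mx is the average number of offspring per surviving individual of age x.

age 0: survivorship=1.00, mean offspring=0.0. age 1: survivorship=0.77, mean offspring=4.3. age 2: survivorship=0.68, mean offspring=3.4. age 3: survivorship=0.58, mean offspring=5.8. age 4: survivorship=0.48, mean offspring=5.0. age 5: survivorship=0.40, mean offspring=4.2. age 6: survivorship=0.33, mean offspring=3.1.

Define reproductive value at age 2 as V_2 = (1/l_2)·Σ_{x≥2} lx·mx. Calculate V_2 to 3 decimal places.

15.851

lx·mx for x ≥ 2: 2.312, 3.364, 2.4, 1.68, 1.023 → sum = 10.779
V_2 = 10.779 / l_2 = 10.779 / 0.68 = 15.851471… → 15.851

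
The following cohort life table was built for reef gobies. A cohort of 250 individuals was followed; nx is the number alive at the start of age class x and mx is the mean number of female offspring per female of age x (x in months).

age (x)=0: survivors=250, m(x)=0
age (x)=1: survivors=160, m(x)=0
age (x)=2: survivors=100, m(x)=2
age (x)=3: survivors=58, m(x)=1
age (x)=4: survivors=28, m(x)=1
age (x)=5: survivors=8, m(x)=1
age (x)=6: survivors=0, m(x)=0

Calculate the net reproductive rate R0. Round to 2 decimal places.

lx = nx/n0 = nx/250: 1, 0.64, 0.4, 0.232, 0.112, 0.032, 0
lx·mx by age: 0, 0, 0.8, 0.232, 0.112, 0.032, 0
R0 = Σ lx·mx = 1.176 → 1.18

1.18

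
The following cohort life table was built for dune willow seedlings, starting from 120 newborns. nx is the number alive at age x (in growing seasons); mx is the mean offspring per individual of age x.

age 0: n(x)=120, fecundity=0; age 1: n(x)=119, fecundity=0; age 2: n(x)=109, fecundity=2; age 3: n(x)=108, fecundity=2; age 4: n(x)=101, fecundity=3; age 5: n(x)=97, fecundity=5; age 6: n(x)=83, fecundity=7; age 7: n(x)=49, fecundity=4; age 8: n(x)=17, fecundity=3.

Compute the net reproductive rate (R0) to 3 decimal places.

17.083

lx = nx/n0 = nx/120: 1, 0.99167…, 0.90833…, 0.9, 0.84167…, 0.80833…, 0.69167…, 0.40833…, 0.14167…
lx·mx by age: 0, 0, 1.816667…, 1.8, 2.525…, 4.041667…, 4.841667…, 1.633333…, 0.425…
R0 = Σ lx·mx = 17.083333… → 17.083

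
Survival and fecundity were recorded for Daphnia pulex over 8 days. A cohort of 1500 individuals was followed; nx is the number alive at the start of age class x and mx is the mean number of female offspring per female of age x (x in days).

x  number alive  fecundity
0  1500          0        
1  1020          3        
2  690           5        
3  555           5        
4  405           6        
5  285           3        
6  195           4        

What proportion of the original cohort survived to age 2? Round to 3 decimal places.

0.460

l_2 = n_2/n_0 = 690/1500 = 0.46 → 0.460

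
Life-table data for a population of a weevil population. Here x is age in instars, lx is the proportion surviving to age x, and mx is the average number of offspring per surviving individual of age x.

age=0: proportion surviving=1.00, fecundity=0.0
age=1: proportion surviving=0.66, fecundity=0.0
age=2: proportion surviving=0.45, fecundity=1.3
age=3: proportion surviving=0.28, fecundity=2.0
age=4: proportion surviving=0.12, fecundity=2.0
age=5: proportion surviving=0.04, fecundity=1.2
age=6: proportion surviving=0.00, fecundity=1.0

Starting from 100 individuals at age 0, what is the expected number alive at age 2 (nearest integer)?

45

Expected survivors = N0 · l_2 = 100 × 0.45 = 45 → 45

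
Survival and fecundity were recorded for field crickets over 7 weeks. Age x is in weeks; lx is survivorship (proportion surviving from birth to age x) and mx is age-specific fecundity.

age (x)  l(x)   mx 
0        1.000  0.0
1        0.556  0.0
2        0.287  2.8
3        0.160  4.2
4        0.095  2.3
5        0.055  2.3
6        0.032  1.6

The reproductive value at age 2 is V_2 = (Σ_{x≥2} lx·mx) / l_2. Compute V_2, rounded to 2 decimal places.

lx·mx for x ≥ 2: 0.8036, 0.672, 0.2185, 0.1265, 0.0512 → sum = 1.8718
V_2 = 1.8718 / l_2 = 1.8718 / 0.287 = 6.521951… → 6.52

6.52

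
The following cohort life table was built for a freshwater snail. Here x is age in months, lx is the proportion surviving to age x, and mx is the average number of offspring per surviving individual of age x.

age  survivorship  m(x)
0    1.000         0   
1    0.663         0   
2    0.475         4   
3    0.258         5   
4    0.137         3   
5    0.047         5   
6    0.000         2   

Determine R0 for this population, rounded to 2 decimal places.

3.84

lx·mx by age: 0, 0, 1.9, 1.29, 0.411, 0.235, 0
R0 = Σ lx·mx = 3.836 → 3.84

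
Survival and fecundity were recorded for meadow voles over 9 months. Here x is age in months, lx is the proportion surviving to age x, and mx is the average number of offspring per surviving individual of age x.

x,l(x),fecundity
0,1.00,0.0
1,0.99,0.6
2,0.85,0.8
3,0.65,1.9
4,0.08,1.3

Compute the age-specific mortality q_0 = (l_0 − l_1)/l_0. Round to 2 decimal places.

0.01

q_0 = (l_0 − l_1) / l_0 = (1 − 0.99) / 1
     = 0.01 / 1 = 0.01 → 0.01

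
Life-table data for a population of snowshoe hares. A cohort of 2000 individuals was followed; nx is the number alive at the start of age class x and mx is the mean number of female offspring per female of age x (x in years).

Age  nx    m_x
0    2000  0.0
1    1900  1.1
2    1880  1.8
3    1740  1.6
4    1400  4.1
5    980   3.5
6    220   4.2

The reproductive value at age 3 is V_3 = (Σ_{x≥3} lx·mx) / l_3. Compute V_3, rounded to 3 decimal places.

7.401

lx = nx/n0 = nx/2000: 1, 0.95, 0.94, 0.87, 0.7, 0.49, 0.11
lx·mx for x ≥ 3: 1.392, 2.87, 1.715, 0.462 → sum = 6.439
V_3 = 6.439 / l_3 = 6.439 / 0.87 = 7.401149… → 7.401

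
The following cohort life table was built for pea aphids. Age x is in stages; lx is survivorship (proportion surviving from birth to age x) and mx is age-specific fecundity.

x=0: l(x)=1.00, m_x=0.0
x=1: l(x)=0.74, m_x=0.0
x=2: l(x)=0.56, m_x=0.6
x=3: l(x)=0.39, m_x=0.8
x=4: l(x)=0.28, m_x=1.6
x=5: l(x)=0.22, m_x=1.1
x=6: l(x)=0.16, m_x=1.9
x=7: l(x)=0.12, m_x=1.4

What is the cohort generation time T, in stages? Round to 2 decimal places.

lx·mx: 0, 0, 0.336, 0.312, 0.448, 0.242, 0.304, 0.168 → R0 = 1.81
x·lx·mx: 0, 0, 0.672, 0.936, 1.792, 1.21, 1.824, 1.176 → Σ = 7.61
T = 7.61 / 1.81 = 4.20442… → 4.20

4.20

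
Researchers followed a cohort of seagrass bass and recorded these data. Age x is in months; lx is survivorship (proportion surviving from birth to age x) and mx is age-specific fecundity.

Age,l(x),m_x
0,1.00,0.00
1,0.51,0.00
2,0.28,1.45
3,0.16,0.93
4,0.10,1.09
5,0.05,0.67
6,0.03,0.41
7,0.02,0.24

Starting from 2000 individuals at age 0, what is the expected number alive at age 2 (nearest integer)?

560

Expected survivors = N0 · l_2 = 2000 × 0.28 = 560 → 560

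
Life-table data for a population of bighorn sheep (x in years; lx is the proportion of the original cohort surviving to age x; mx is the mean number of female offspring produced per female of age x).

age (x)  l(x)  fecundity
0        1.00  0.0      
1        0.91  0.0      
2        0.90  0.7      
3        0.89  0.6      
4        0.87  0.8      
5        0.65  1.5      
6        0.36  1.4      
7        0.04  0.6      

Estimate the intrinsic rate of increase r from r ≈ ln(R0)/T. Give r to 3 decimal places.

0.297

R0 = Σ lx·mx = 0 + 0 + 0.63 + 0.534 + 0.696 + 0.975 + 0.504 + 0.024 = 3.363
Σ x·lx·mx = 13.713; T = 13.713/3.363 = 4.07761…
r ≈ ln(R0)/T = ln(3.363)/4.07761… = 0.29744… → 0.297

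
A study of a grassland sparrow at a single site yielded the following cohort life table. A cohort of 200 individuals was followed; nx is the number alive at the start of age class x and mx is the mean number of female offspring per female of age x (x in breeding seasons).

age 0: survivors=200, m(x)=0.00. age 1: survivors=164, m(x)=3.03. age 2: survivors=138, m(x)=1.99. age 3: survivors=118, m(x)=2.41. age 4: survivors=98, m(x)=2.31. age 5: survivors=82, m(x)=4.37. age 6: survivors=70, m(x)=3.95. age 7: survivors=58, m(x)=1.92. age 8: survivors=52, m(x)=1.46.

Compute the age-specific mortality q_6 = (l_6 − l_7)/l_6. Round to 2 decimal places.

lx = nx/n0 = nx/200: 1, 0.82, 0.69, 0.59, 0.49, 0.41, 0.35, 0.29, 0.26
q_6 = (l_6 − l_7) / l_6 = (0.35 − 0.29) / 0.35
     = 0.06 / 0.35 = 0.171429… → 0.17

0.17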